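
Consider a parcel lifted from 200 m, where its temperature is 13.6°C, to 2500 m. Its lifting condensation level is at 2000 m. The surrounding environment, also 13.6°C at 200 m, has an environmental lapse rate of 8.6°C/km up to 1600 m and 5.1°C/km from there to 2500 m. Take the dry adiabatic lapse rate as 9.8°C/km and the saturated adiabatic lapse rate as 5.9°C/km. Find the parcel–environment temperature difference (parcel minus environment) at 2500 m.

-3.96°C (parcel cooler than environment)

Parcel:
  200–2000 m, dry: Δz = 1.8 km ⇒ ΔT = -17.64°C; T = -4.04°C
  2000–2500 m, saturated: Δz = 0.5 km ⇒ ΔT = -2.95°C; T = -6.99°C
Environment:
  200–1600 m, environment, lower layer: Δz = 1.4 km ⇒ ΔT = -12.04°C; T = 1.56°C
  1600–2500 m, environment, upper layer: Δz = 0.9 km ⇒ ΔT = -4.59°C; T = -3.03°C
T_parcel − T_env = -6.99 − (-3.03) = -3.96°C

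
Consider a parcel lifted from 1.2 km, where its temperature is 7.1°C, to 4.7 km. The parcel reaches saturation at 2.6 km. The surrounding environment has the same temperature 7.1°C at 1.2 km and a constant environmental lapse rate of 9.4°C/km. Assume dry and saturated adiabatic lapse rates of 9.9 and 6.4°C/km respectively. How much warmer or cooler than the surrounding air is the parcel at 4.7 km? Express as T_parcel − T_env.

Parcel:
  1200 → 2600 m (dry, 9.9°C/km): ΔT = -9.9 × 1.4 = -13.86°C → T = -6.76°C
  2600 → 4700 m (saturated, 6.4°C/km): ΔT = -6.4 × 2.1 = -13.44°C → T = -20.2°C
Environment:
  1200 → 4700 m (environment, 9.4°C/km): ΔT = -9.4 × 3.5 = -32.9°C → T = -25.8°C
T_parcel − T_env = -20.2 − (-25.8) = +5.6°C

+5.6°C (parcel warmer than environment)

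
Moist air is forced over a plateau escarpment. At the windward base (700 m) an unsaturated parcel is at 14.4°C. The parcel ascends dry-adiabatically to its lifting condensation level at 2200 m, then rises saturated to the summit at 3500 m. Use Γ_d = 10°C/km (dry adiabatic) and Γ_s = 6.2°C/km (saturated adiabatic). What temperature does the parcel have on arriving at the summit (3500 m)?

700–2200 m, dry: Δz = 1.5 km ⇒ ΔT = -15°C; T = -0.6°C
2200–3500 m, saturated: Δz = 1.3 km ⇒ ΔT = -8.06°C; T = -8.66°C

-8.66°C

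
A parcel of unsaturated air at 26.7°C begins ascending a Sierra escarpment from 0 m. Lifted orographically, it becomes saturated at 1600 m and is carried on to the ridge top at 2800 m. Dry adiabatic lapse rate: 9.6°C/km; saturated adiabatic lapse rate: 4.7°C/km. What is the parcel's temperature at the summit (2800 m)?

0 → 1600 m (dry, 9.6°C/km): ΔT = -9.6 × 1.6 = -15.36°C → T = 11.34°C
1600 → 2800 m (saturated, 4.7°C/km): ΔT = -4.7 × 1.2 = -5.64°C → T = 5.7°C

5.7°C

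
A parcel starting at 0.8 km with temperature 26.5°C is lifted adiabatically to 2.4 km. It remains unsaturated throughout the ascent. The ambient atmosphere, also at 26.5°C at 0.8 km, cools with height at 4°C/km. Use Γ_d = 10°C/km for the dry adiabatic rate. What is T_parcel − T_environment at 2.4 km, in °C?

-9.6°C (parcel cooler than environment)

Parcel:
  800–2400 m, dry: Δz = 1.6 km ⇒ ΔT = -16°C; T = 10.5°C
Environment:
  800–2400 m, environment: Δz = 1.6 km ⇒ ΔT = -6.4°C; T = 20.1°C
T_parcel − T_env = 10.5 − 20.1 = -9.6°C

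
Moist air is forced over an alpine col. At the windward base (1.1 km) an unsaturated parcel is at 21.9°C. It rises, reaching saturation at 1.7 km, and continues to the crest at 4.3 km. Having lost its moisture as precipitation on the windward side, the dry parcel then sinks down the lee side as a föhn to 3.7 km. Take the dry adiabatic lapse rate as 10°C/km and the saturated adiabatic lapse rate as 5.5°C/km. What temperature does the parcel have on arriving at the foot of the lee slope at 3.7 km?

7.6°C

1100 → 1700 m (dry, 10°C/km): ΔT = -10 × 0.6 = -6°C → T = 15.9°C
1700 → 4300 m (saturated, 5.5°C/km): ΔT = -5.5 × 2.6 = -14.3°C → T = 1.6°C
4300 → 3700 m (dry descent, 10°C/km): ΔT = +10 × 0.6 = +6°C → T = 7.6°C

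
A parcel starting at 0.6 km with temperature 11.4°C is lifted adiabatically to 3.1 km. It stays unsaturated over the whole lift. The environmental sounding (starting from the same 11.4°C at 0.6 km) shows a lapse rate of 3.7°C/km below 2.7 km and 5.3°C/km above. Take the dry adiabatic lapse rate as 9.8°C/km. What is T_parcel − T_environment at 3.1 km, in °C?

Parcel:
  Dry to 3100 m: -9.8 × 2.5 km = -24.5°C, so T = -13.1°C.
Environment:
  Environment, lower layer to 2700 m: -3.7 × 2.1 km = -7.77°C, so T = 3.63°C.
  Environment, upper layer to 3100 m: -5.3 × 0.4 km = -2.12°C, so T = 1.51°C.
T_parcel − T_env = -13.1 − 1.51 = -14.61°C

-14.61°C (parcel cooler than environment)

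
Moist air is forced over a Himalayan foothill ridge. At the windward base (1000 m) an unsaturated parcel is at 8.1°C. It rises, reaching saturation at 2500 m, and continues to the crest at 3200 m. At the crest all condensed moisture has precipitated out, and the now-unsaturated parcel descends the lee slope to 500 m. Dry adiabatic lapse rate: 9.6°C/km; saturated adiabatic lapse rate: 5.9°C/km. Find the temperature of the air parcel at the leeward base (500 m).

From 1000 m to 2500 m (dry): cools by 9.6 × 1.5 = 14.4°C, giving -6.3°C.
From 2500 m to 3200 m (saturated): cools by 5.9 × 0.7 = 4.13°C, giving -10.43°C.
From 3200 m to 500 m (dry descent): warms by 9.6 × 2.7 = 25.92°C, giving 15.49°C.

15.49°C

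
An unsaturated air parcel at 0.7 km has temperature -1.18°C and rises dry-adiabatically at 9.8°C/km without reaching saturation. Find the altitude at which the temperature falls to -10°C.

1.6 km

Height above start = (-1.18 − (-10)) / 9.8 = 0.9 km
Altitude = 700 m + 900 m = 1600 m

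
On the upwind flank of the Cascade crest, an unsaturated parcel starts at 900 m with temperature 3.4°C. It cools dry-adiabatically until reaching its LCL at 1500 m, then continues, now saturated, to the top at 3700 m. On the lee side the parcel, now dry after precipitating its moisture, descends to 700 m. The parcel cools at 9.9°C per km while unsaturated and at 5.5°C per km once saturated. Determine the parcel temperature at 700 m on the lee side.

900 → 1500 m (dry, 9.9°C/km): ΔT = -9.9 × 0.6 = -5.94°C → T = -2.54°C
1500 → 3700 m (saturated, 5.5°C/km): ΔT = -5.5 × 2.2 = -12.1°C → T = -14.64°C
3700 → 700 m (dry descent, 9.9°C/km): ΔT = +9.9 × 3 = +29.7°C → T = 15.06°C

15.06°C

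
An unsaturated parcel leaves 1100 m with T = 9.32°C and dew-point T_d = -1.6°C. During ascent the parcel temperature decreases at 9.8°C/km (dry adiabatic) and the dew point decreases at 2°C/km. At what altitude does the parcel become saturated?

2500 m

T and T_d converge at 9.8 − 2 = 7.8°C per km
Height above start = (9.32 − (-1.6)) / 7.8 = 1.4 km
LCL altitude = 1100 m + 1400 m = 2500 m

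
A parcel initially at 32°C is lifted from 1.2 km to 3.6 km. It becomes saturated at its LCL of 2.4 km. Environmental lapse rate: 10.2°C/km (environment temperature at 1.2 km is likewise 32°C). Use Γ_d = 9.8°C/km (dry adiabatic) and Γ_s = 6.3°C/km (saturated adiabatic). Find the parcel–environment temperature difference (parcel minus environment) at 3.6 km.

+5.16°C (parcel warmer than environment)

Parcel:
  From 1200 m to 2400 m (dry): cools by 9.8 × 1.2 = 11.76°C, giving 20.24°C.
  From 2400 m to 3600 m (saturated): cools by 6.3 × 1.2 = 7.56°C, giving 12.68°C.
Environment:
  From 1200 m to 3600 m (environment): cools by 10.2 × 2.4 = 24.48°C, giving 7.52°C.
T_parcel − T_env = 12.68 − 7.52 = +5.16°C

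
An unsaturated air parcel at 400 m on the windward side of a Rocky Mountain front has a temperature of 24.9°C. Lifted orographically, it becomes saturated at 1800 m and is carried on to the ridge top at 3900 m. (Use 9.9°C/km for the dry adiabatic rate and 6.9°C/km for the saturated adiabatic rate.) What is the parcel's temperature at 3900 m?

-3.45°C

From 400 m to 1800 m (dry): cools by 9.9 × 1.4 = 13.86°C, giving 11.04°C.
From 1800 m to 3900 m (saturated): cools by 6.9 × 2.1 = 14.49°C, giving -3.45°C.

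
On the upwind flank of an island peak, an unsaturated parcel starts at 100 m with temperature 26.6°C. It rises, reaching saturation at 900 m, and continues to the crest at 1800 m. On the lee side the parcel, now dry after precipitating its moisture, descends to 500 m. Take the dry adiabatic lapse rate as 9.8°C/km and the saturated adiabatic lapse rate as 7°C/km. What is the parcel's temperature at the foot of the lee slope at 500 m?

From 100 m to 900 m (dry): cools by 9.8 × 0.8 = 7.84°C, giving 18.76°C.
From 900 m to 1800 m (saturated): cools by 7 × 0.9 = 6.3°C, giving 12.46°C.
From 1800 m to 500 m (dry descent): warms by 9.8 × 1.3 = 12.74°C, giving 25.2°C.

25.2°C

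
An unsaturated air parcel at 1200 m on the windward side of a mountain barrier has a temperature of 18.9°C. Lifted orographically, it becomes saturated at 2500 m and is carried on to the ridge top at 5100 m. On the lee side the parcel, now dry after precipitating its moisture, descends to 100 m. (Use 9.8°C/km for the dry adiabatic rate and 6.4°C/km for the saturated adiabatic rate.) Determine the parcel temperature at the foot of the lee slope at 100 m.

From 1200 m to 2500 m (dry): cools by 9.8 × 1.3 = 12.74°C, giving 6.16°C.
From 2500 m to 5100 m (saturated): cools by 6.4 × 2.6 = 16.64°C, giving -10.48°C.
From 5100 m to 100 m (dry descent): warms by 9.8 × 5 = 49°C, giving 38.52°C.

38.52°C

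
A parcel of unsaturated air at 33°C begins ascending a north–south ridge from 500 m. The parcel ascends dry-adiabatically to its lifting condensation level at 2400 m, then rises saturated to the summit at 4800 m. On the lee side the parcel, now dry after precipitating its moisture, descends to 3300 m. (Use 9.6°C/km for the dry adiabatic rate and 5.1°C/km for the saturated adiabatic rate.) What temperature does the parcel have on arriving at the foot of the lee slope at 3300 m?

500 → 2400 m (dry, 9.6°C/km): ΔT = -9.6 × 1.9 = -18.24°C → T = 14.76°C
2400 → 4800 m (saturated, 5.1°C/km): ΔT = -5.1 × 2.4 = -12.24°C → T = 2.52°C
4800 → 3300 m (dry descent, 9.6°C/km): ΔT = +9.6 × 1.5 = +14.4°C → T = 16.92°C

16.92°C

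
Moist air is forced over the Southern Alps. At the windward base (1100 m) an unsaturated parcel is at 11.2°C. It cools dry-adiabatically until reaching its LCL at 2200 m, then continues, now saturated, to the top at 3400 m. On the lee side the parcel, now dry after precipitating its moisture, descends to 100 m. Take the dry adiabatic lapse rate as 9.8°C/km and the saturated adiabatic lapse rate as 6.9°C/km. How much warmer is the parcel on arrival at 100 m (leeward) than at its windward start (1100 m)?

From 1100 m to 2200 m (dry): cools by 9.8 × 1.1 = 10.78°C, giving 0.42°C.
From 2200 m to 3400 m (saturated): cools by 6.9 × 1.2 = 8.28°C, giving -7.86°C.
From 3400 m to 100 m (dry descent): warms by 9.8 × 3.3 = 32.34°C, giving 24.48°C.
Net change vs windward start: 24.48 − 11.2 = +13.28°C

+13.28°C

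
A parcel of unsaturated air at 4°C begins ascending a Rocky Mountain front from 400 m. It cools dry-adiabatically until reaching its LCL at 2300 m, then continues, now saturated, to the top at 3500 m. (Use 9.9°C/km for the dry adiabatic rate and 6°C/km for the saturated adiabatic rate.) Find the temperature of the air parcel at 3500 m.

-22.01°C

Dry to 2300 m: -9.9 × 1.9 km = -18.81°C, so T = -14.81°C.
Saturated to 3500 m: -6 × 1.2 km = -7.2°C, so T = -22.01°C.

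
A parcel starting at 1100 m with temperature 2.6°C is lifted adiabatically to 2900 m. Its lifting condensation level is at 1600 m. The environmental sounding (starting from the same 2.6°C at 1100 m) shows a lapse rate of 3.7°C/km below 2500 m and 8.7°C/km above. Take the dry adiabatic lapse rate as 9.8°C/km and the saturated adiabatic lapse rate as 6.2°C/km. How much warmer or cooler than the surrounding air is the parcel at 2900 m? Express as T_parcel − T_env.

Parcel:
  1100 → 1600 m (dry, 9.8°C/km): ΔT = -9.8 × 0.5 = -4.9°C → T = -2.3°C
  1600 → 2900 m (saturated, 6.2°C/km): ΔT = -6.2 × 1.3 = -8.06°C → T = -10.36°C
Environment:
  1100 → 2500 m (environment, lower layer, 3.7°C/km): ΔT = -3.7 × 1.4 = -5.18°C → T = -2.58°C
  2500 → 2900 m (environment, upper layer, 8.7°C/km): ΔT = -8.7 × 0.4 = -3.48°C → T = -6.06°C
T_parcel − T_env = -10.36 − (-6.06) = -4.3°C

-4.3°C (parcel cooler than environment)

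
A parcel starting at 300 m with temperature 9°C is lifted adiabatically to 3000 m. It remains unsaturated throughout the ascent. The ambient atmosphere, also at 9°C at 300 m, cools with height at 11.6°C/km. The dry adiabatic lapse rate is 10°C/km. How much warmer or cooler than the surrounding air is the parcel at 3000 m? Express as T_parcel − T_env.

+4.32°C (parcel warmer than environment)

Parcel:
  Dry to 3000 m: -10 × 2.7 km = -27°C, so T = -18°C.
Environment:
  Environment to 3000 m: -11.6 × 2.7 km = -31.32°C, so T = -22.32°C.
T_parcel − T_env = -18 − (-22.32) = +4.32°C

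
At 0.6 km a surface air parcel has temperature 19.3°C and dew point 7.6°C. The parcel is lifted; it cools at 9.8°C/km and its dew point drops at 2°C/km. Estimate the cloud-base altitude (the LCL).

T and T_d converge at 9.8 − 2 = 7.8°C per km
Height above start = (19.3 − 7.6) / 7.8 = 1.5 km
LCL altitude = 600 m + 1500 m = 2100 m

2.1 km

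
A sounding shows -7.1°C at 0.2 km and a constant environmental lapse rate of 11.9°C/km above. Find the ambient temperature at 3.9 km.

-51.13°C

From 200 m to 3900 m (environmental): cools by 11.9 × 3.7 = 44.03°C, giving -51.13°C.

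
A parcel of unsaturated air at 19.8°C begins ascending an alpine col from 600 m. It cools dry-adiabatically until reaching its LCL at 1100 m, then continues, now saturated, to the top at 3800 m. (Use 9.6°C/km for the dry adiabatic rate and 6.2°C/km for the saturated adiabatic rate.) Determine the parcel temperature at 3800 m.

-1.74°C

600–1100 m, dry: Δz = 0.5 km ⇒ ΔT = -4.8°C; T = 15°C
1100–3800 m, saturated: Δz = 2.7 km ⇒ ΔT = -16.74°C; T = -1.74°C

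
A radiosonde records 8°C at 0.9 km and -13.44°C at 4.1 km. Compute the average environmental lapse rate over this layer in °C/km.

6.7°C/km

Γ = −ΔT/Δz = (8 − (-13.44)) / (4100 − 900) m
  = 21.44°C / 3.2 km = 6.7°C/km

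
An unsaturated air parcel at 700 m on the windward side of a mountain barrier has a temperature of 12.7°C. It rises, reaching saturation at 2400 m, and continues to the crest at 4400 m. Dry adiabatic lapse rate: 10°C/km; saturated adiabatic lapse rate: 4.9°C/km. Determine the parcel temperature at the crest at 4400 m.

-14.1°C

From 700 m to 2400 m (dry): cools by 10 × 1.7 = 17°C, giving -4.3°C.
From 2400 m to 4400 m (saturated): cools by 4.9 × 2 = 9.8°C, giving -14.1°C.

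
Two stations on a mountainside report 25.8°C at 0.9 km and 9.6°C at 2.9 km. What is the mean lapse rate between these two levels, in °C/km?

8.1°C/km

Γ = −ΔT/Δz = (25.8 − 9.6) / (2900 − 900) m
  = 16.2°C / 2 km = 8.1°C/km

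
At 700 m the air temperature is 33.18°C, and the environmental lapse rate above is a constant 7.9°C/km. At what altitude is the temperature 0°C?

4900 m

Height above start = (33.18 − 0) / 7.9 = 4.2 km
Altitude = 700 m + 4200 m = 4900 m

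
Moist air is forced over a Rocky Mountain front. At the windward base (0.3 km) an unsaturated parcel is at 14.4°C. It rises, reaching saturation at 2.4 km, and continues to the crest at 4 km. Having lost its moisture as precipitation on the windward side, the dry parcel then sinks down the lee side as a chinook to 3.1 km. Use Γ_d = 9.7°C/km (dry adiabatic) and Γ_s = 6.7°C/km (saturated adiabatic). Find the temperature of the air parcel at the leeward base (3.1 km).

300 → 2400 m (dry, 9.7°C/km): ΔT = -9.7 × 2.1 = -20.37°C → T = -5.97°C
2400 → 4000 m (saturated, 6.7°C/km): ΔT = -6.7 × 1.6 = -10.72°C → T = -16.69°C
4000 → 3100 m (dry descent, 9.7°C/km): ΔT = +9.7 × 0.9 = +8.73°C → T = -7.96°C

-7.96°C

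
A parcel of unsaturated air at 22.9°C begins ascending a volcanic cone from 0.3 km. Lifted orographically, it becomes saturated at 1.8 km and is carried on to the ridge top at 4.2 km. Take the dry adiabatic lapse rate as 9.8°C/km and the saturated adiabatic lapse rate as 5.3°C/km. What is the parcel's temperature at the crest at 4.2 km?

Dry to 1800 m: -9.8 × 1.5 km = -14.7°C, so T = 8.2°C.
Saturated to 4200 m: -5.3 × 2.4 km = -12.72°C, so T = -4.52°C.

-4.52°C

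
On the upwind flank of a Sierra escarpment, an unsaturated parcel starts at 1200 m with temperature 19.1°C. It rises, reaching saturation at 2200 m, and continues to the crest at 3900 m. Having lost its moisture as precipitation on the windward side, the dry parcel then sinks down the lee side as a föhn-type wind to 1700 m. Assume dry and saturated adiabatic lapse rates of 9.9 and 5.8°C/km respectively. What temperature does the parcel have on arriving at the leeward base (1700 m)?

21.12°C

1200–2200 m, dry: Δz = 1 km ⇒ ΔT = -9.9°C; T = 9.2°C
2200–3900 m, saturated: Δz = 1.7 km ⇒ ΔT = -9.86°C; T = -0.66°C
3900–1700 m, dry descent: Δz = 2.2 km ⇒ ΔT = +21.78°C; T = 21.12°C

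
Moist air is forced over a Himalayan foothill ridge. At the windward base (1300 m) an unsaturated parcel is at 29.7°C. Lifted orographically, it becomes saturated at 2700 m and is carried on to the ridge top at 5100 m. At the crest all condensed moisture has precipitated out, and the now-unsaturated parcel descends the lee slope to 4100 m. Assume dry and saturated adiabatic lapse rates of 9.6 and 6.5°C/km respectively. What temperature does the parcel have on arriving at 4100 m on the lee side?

10.26°C

1300–2700 m, dry: Δz = 1.4 km ⇒ ΔT = -13.44°C; T = 16.26°C
2700–5100 m, saturated: Δz = 2.4 km ⇒ ΔT = -15.6°C; T = 0.66°C
5100–4100 m, dry descent: Δz = 1 km ⇒ ΔT = +9.6°C; T = 10.26°C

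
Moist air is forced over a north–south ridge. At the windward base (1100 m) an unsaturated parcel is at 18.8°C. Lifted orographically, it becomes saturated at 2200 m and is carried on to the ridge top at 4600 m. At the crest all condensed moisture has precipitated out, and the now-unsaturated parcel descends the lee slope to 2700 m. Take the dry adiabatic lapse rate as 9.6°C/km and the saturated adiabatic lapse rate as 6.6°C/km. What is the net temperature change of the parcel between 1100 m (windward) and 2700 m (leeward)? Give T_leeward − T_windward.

-8.16°C

Dry to 2200 m: -9.6 × 1.1 km = -10.56°C, so T = 8.24°C.
Saturated to 4600 m: -6.6 × 2.4 km = -15.84°C, so T = -7.6°C.
Dry descent to 2700 m: +9.6 × 1.9 km = +18.24°C, so T = 10.64°C.
Net change vs windward start: 10.64 − 18.8 = -8.16°C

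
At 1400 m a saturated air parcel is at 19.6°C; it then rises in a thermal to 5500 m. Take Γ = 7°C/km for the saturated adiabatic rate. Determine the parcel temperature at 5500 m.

-9.1°C

From 1400 m to 5500 m (saturated adiabatic): cools by 7 × 4.1 = 28.7°C, giving -9.1°C.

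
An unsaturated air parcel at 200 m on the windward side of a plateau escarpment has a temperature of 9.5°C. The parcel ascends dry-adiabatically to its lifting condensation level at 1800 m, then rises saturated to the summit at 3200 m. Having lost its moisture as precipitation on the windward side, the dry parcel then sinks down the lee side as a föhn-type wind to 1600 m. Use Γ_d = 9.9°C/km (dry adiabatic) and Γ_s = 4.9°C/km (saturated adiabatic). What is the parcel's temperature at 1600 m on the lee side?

2.64°C

Dry to 1800 m: -9.9 × 1.6 km = -15.84°C, so T = -6.34°C.
Saturated to 3200 m: -4.9 × 1.4 km = -6.86°C, so T = -13.2°C.
Dry descent to 1600 m: +9.9 × 1.6 km = +15.84°C, so T = 2.64°C.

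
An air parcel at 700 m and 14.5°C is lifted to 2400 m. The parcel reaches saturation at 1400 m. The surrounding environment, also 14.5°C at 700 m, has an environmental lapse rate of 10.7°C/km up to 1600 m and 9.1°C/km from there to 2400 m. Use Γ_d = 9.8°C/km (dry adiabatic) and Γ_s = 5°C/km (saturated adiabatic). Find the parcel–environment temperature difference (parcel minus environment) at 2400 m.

Parcel:
  700–1400 m, dry: Δz = 0.7 km ⇒ ΔT = -6.86°C; T = 7.64°C
  1400–2400 m, saturated: Δz = 1 km ⇒ ΔT = -5°C; T = 2.64°C
Environment:
  700–1600 m, environment, lower layer: Δz = 0.9 km ⇒ ΔT = -9.63°C; T = 4.87°C
  1600–2400 m, environment, upper layer: Δz = 0.8 km ⇒ ΔT = -7.28°C; T = -2.41°C
T_parcel − T_env = 2.64 − (-2.41) = +5.05°C

+5.05°C (parcel warmer than environment)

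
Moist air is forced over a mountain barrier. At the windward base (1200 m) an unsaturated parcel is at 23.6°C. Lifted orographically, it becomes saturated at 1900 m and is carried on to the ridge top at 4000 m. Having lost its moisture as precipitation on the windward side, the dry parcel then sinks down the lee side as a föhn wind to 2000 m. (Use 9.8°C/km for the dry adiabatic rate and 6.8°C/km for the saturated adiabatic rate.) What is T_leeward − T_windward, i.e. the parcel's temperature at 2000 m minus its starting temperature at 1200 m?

-1.54°C

From 1200 m to 1900 m (dry): cools by 9.8 × 0.7 = 6.86°C, giving 16.74°C.
From 1900 m to 4000 m (saturated): cools by 6.8 × 2.1 = 14.28°C, giving 2.46°C.
From 4000 m to 2000 m (dry descent): warms by 9.8 × 2 = 19.6°C, giving 22.06°C.
Net change vs windward start: 22.06 − 23.6 = -1.54°C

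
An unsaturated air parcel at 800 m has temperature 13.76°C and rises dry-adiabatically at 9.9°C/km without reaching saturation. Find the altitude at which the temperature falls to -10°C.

3200 m

Height above start = (13.76 − (-10)) / 9.9 = 2.4 km
Altitude = 800 m + 2400 m = 3200 m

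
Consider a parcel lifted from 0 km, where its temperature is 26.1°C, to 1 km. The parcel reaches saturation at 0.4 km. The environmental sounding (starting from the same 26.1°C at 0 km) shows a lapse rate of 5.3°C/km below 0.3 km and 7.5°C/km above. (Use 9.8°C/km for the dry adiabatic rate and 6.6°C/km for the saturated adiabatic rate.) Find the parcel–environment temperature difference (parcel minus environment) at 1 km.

-1.04°C (parcel cooler than environment)

Parcel:
  0 → 400 m (dry, 9.8°C/km): ΔT = -9.8 × 0.4 = -3.92°C → T = 22.18°C
  400 → 1000 m (saturated, 6.6°C/km): ΔT = -6.6 × 0.6 = -3.96°C → T = 18.22°C
Environment:
  0 → 300 m (environment, lower layer, 5.3°C/km): ΔT = -5.3 × 0.3 = -1.59°C → T = 24.51°C
  300 → 1000 m (environment, upper layer, 7.5°C/km): ΔT = -7.5 × 0.7 = -5.25°C → T = 19.26°C
T_parcel − T_env = 18.22 − 19.26 = -1.04°C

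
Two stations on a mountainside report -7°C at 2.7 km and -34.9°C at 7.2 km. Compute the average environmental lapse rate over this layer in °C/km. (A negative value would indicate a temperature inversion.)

6.2°C/km

Γ = −ΔT/Δz = (-7 − (-34.9)) / (7200 − 2700) m
  = 27.9°C / 4.5 km = 6.2°C/km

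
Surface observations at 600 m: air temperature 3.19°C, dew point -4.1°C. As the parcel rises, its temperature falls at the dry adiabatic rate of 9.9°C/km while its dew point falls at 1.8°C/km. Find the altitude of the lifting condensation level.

T and T_d converge at 9.9 − 1.8 = 8.1°C per km
Height above start = (3.19 − (-4.1)) / 8.1 = 0.9 km
LCL altitude = 600 m + 900 m = 1500 m

1500 m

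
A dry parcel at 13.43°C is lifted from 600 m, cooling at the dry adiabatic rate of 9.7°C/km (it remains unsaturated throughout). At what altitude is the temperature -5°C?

2500 m

Height above start = (13.43 − (-5)) / 9.7 = 1.9 km
Altitude = 600 m + 1900 m = 2500 m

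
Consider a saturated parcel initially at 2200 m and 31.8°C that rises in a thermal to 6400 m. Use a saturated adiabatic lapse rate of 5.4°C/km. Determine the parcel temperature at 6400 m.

2200–6400 m, saturated adiabatic: Δz = 4.2 km ⇒ ΔT = -22.68°C; T = 9.12°C

9.12°C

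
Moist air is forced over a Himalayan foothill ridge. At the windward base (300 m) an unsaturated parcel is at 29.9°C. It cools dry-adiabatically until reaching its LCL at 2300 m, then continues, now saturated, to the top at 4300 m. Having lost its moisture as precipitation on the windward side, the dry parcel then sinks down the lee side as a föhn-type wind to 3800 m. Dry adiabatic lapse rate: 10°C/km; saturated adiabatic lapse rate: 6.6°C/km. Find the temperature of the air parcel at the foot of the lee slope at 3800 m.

300–2300 m, dry: Δz = 2 km ⇒ ΔT = -20°C; T = 9.9°C
2300–4300 m, saturated: Δz = 2 km ⇒ ΔT = -13.2°C; T = -3.3°C
4300–3800 m, dry descent: Δz = 0.5 km ⇒ ΔT = +5°C; T = 1.7°C

1.7°C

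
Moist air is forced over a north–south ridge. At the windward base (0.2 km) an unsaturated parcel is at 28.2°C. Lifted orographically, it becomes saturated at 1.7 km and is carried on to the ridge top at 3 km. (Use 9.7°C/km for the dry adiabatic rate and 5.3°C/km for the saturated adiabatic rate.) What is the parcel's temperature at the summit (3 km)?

6.76°C

Dry to 1700 m: -9.7 × 1.5 km = -14.55°C, so T = 13.65°C.
Saturated to 3000 m: -5.3 × 1.3 km = -6.89°C, so T = 6.76°C.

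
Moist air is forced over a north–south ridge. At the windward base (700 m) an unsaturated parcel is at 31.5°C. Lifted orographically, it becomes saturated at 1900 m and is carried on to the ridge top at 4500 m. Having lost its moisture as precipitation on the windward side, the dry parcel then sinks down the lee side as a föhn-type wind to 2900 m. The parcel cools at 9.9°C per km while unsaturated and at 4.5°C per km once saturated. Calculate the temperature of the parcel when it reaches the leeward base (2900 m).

Dry to 1900 m: -9.9 × 1.2 km = -11.88°C, so T = 19.62°C.
Saturated to 4500 m: -4.5 × 2.6 km = -11.7°C, so T = 7.92°C.
Dry descent to 2900 m: +9.9 × 1.6 km = +15.84°C, so T = 23.76°C.

23.76°C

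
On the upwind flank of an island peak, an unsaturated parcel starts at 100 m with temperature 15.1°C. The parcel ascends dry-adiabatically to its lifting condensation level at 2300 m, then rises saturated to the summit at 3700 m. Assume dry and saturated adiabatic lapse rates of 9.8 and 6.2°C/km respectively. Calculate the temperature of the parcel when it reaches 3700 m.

100–2300 m, dry: Δz = 2.2 km ⇒ ΔT = -21.56°C; T = -6.46°C
2300–3700 m, saturated: Δz = 1.4 km ⇒ ΔT = -8.68°C; T = -15.14°C

-15.14°C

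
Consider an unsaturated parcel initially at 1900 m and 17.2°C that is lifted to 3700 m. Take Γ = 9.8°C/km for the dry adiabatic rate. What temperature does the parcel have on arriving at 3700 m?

-0.44°C

1900 → 3700 m (dry adiabatic, 9.8°C/km): ΔT = -9.8 × 1.8 = -17.64°C → T = -0.44°C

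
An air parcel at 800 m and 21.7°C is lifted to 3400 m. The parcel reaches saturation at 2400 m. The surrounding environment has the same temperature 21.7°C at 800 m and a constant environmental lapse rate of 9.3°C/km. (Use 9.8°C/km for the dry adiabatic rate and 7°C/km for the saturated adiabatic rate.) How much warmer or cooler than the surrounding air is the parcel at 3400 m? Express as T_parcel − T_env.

Parcel:
  From 800 m to 2400 m (dry): cools by 9.8 × 1.6 = 15.68°C, giving 6.02°C.
  From 2400 m to 3400 m (saturated): cools by 7 × 1 = 7°C, giving -0.98°C.
Environment:
  From 800 m to 3400 m (environment): cools by 9.3 × 2.6 = 24.18°C, giving -2.48°C.
T_parcel − T_env = -0.98 − (-2.48) = +1.5°C

+1.5°C (parcel warmer than environment)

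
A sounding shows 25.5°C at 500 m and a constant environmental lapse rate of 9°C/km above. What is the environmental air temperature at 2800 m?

From 500 m to 2800 m (environmental): cools by 9 × 2.3 = 20.7°C, giving 4.8°C.

4.8°C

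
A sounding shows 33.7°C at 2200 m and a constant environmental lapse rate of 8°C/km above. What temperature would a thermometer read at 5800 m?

4.9°C

2200–5800 m, environmental: Δz = 3.6 km ⇒ ΔT = -28.8°C; T = 4.9°C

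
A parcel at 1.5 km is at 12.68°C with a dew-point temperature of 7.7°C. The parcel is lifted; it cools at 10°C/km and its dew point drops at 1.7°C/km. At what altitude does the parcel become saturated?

2.1 km

T and T_d converge at 10 − 1.7 = 8.3°C per km
Height above start = (12.68 − 7.7) / 8.3 = 0.6 km
LCL altitude = 1500 m + 600 m = 2100 m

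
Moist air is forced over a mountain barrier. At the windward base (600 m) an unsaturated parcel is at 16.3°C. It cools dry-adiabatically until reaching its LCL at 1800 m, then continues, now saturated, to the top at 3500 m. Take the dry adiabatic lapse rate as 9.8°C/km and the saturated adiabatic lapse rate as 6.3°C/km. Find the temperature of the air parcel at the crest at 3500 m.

From 600 m to 1800 m (dry): cools by 9.8 × 1.2 = 11.76°C, giving 4.54°C.
From 1800 m to 3500 m (saturated): cools by 6.3 × 1.7 = 10.71°C, giving -6.17°C.

-6.17°C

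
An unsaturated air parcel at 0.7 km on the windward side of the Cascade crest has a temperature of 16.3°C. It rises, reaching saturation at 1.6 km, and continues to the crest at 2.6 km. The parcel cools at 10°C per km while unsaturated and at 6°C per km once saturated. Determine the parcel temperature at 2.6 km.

Dry to 1600 m: -10 × 0.9 km = -9°C, so T = 7.3°C.
Saturated to 2600 m: -6 × 1 km = -6°C, so T = 1.3°C.

1.3°C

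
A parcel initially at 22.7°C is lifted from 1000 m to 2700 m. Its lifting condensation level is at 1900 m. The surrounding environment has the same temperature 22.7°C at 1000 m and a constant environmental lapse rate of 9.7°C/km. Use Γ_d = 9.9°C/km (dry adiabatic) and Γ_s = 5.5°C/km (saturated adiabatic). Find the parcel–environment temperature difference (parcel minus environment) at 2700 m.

Parcel:
  1000–1900 m, dry: Δz = 0.9 km ⇒ ΔT = -8.91°C; T = 13.79°C
  1900–2700 m, saturated: Δz = 0.8 km ⇒ ΔT = -4.4°C; T = 9.39°C
Environment:
  1000–2700 m, environment: Δz = 1.7 km ⇒ ΔT = -16.49°C; T = 6.21°C
T_parcel − T_env = 9.39 − 6.21 = +3.18°C

+3.18°C (parcel warmer than environment)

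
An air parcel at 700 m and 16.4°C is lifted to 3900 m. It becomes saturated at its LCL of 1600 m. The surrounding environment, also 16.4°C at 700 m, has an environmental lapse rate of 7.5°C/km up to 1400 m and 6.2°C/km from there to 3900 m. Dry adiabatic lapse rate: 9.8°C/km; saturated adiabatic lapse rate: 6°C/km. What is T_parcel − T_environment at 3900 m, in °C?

Parcel:
  From 700 m to 1600 m (dry): cools by 9.8 × 0.9 = 8.82°C, giving 7.58°C.
  From 1600 m to 3900 m (saturated): cools by 6 × 2.3 = 13.8°C, giving -6.22°C.
Environment:
  From 700 m to 1400 m (environment, lower layer): cools by 7.5 × 0.7 = 5.25°C, giving 11.15°C.
  From 1400 m to 3900 m (environment, upper layer): cools by 6.2 × 2.5 = 15.5°C, giving -4.35°C.
T_parcel − T_env = -6.22 − (-4.35) = -1.87°C

-1.87°C (parcel cooler than environment)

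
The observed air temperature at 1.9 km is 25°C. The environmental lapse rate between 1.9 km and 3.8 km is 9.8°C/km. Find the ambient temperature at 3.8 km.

1900–3800 m, environmental: Δz = 1.9 km ⇒ ΔT = -18.62°C; T = 6.38°C

6.38°C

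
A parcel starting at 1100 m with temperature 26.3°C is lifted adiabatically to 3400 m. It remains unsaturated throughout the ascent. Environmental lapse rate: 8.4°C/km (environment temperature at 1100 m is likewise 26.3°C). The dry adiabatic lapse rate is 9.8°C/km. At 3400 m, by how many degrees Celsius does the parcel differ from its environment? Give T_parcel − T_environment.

Parcel:
  1100–3400 m, dry: Δz = 2.3 km ⇒ ΔT = -22.54°C; T = 3.76°C
Environment:
  1100–3400 m, environment: Δz = 2.3 km ⇒ ΔT = -19.32°C; T = 6.98°C
T_parcel − T_env = 3.76 − 6.98 = -3.22°C

-3.22°C (parcel cooler than environment)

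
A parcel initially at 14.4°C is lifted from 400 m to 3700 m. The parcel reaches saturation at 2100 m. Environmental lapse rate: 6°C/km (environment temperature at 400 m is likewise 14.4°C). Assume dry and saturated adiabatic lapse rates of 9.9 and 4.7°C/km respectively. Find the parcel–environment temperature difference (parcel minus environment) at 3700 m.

-4.55°C (parcel cooler than environment)

Parcel:
  Dry to 2100 m: -9.9 × 1.7 km = -16.83°C, so T = -2.43°C.
  Saturated to 3700 m: -4.7 × 1.6 km = -7.52°C, so T = -9.95°C.
Environment:
  Environment to 3700 m: -6 × 3.3 km = -19.8°C, so T = -5.4°C.
T_parcel − T_env = -9.95 − (-5.4) = -4.55°C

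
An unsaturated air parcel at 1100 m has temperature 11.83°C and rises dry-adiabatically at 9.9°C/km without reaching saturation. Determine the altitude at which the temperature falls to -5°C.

Height above start = (11.83 − (-5)) / 9.9 = 1.7 km
Altitude = 1100 m + 1700 m = 2800 m

2800 m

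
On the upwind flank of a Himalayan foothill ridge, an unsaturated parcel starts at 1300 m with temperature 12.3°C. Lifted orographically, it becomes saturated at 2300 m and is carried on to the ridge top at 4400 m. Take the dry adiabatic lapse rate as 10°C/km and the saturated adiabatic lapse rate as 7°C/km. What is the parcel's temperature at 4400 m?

1300 → 2300 m (dry, 10°C/km): ΔT = -10 × 1 = -10°C → T = 2.3°C
2300 → 4400 m (saturated, 7°C/km): ΔT = -7 × 2.1 = -14.7°C → T = -12.4°C

-12.4°C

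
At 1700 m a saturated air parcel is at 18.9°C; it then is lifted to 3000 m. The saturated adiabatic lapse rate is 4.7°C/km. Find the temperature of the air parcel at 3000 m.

From 1700 m to 3000 m (saturated adiabatic): cools by 4.7 × 1.3 = 6.11°C, giving 12.79°C.

12.79°C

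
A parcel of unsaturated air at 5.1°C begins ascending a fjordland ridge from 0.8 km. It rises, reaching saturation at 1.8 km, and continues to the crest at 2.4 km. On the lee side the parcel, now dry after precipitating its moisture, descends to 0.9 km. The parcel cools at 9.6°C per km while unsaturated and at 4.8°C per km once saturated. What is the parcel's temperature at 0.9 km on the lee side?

7.02°C

800 → 1800 m (dry, 9.6°C/km): ΔT = -9.6 × 1 = -9.6°C → T = -4.5°C
1800 → 2400 m (saturated, 4.8°C/km): ΔT = -4.8 × 0.6 = -2.88°C → T = -7.38°C
2400 → 900 m (dry descent, 9.6°C/km): ΔT = +9.6 × 1.5 = +14.4°C → T = 7.02°C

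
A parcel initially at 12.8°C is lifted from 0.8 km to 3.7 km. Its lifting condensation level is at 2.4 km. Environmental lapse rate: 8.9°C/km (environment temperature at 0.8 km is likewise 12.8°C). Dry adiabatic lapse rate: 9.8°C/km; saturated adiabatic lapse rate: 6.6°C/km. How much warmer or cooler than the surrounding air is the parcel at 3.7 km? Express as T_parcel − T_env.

Parcel:
  Dry to 2400 m: -9.8 × 1.6 km = -15.68°C, so T = -2.88°C.
  Saturated to 3700 m: -6.6 × 1.3 km = -8.58°C, so T = -11.46°C.
Environment:
  Environment to 3700 m: -8.9 × 2.9 km = -25.81°C, so T = -13.01°C.
T_parcel − T_env = -11.46 − (-13.01) = +1.55°C

+1.55°C (parcel warmer than environment)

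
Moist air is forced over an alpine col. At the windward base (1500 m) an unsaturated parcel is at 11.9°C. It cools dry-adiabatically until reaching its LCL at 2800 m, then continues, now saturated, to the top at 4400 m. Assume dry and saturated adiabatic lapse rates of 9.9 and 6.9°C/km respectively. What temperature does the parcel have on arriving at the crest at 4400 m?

From 1500 m to 2800 m (dry): cools by 9.9 × 1.3 = 12.87°C, giving -0.97°C.
From 2800 m to 4400 m (saturated): cools by 6.9 × 1.6 = 11.04°C, giving -12.01°C.

-12.01°C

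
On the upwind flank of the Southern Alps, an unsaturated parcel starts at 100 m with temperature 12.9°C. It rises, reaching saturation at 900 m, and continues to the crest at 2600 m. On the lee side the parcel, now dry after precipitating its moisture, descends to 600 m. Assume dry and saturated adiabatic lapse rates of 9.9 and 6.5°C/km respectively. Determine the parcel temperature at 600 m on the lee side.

13.73°C

100 → 900 m (dry, 9.9°C/km): ΔT = -9.9 × 0.8 = -7.92°C → T = 4.98°C
900 → 2600 m (saturated, 6.5°C/km): ΔT = -6.5 × 1.7 = -11.05°C → T = -6.07°C
2600 → 600 m (dry descent, 9.9°C/km): ΔT = +9.9 × 2 = +19.8°C → T = 13.73°C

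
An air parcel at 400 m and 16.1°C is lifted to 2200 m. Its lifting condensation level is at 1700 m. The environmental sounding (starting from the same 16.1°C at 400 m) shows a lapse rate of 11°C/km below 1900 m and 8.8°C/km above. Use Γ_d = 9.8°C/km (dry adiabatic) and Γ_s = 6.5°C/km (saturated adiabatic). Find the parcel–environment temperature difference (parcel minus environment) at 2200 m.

+3.15°C (parcel warmer than environment)

Parcel:
  From 400 m to 1700 m (dry): cools by 9.8 × 1.3 = 12.74°C, giving 3.36°C.
  From 1700 m to 2200 m (saturated): cools by 6.5 × 0.5 = 3.25°C, giving 0.11°C.
Environment:
  From 400 m to 1900 m (environment, lower layer): cools by 11 × 1.5 = 16.5°C, giving -0.4°C.
  From 1900 m to 2200 m (environment, upper layer): cools by 8.8 × 0.3 = 2.64°C, giving -3.04°C.
T_parcel − T_env = 0.11 − (-3.04) = +3.15°C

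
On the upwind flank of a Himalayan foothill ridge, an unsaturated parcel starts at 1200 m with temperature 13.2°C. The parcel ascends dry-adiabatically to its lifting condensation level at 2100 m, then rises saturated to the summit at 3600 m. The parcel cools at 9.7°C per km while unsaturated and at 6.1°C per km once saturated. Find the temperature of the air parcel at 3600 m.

From 1200 m to 2100 m (dry): cools by 9.7 × 0.9 = 8.73°C, giving 4.47°C.
From 2100 m to 3600 m (saturated): cools by 6.1 × 1.5 = 9.15°C, giving -4.68°C.

-4.68°C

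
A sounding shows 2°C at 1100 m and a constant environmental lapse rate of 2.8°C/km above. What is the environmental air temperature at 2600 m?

-2.2°C

1100–2600 m, environmental: Δz = 1.5 km ⇒ ΔT = -4.2°C; T = -2.2°C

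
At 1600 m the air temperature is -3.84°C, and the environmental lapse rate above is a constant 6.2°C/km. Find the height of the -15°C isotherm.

Height above start = (-3.84 − (-15)) / 6.2 = 1.8 km
Altitude = 1600 m + 1800 m = 3400 m

3400 m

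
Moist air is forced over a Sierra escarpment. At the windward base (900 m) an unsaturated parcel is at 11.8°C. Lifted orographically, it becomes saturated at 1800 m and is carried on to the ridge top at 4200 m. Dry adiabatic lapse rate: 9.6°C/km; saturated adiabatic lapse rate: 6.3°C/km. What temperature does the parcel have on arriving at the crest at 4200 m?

900 → 1800 m (dry, 9.6°C/km): ΔT = -9.6 × 0.9 = -8.64°C → T = 3.16°C
1800 → 4200 m (saturated, 6.3°C/km): ΔT = -6.3 × 2.4 = -15.12°C → T = -11.96°C

-11.96°C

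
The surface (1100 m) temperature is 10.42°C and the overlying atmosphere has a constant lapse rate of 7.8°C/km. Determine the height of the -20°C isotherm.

Height above start = (10.42 − (-20)) / 7.8 = 3.9 km
Altitude = 1100 m + 3900 m = 5000 m

5000 m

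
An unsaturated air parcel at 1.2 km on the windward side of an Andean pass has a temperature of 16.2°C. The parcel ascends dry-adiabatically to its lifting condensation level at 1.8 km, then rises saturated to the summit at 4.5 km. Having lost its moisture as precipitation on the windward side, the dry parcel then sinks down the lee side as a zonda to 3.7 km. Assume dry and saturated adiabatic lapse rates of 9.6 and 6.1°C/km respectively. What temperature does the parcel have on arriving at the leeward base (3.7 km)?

From 1200 m to 1800 m (dry): cools by 9.6 × 0.6 = 5.76°C, giving 10.44°C.
From 1800 m to 4500 m (saturated): cools by 6.1 × 2.7 = 16.47°C, giving -6.03°C.
From 4500 m to 3700 m (dry descent): warms by 9.6 × 0.8 = 7.68°C, giving 1.65°C.

1.65°C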